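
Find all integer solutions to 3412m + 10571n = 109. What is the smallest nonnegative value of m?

gcd(10571, 3412) = 1.
1 divides 109, so solutions exist.
By Bézout, 3412·(-852) + 10571·(275) = 1.
Scale by 109/1 = 109: (m₀, n₀) = (-92868, 29975).
General solution: m = -92868 + 10571t, n = 29975 - 3412t for integer t.
m ≥ 0: smallest is -92868 mod 10571 = 2271 (at t = 9), with n = -733.

2271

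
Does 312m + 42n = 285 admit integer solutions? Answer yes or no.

gcd(312, 42) = 6  (312 = 7×42 + 18, 42 = 2×18 + 6, 18 = 3×6).
6 does not divide 285 (remainder 3), so no integer solutions.

no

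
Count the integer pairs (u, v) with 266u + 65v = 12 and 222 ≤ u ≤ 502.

4

gcd(266, 65):
  266 = 4*65 + 6
  65 = 10*6 + 5
  6 = 1*5 + 1
  5 = 5*1
so gcd(266, 65) = 1.
Back-substitute for Bézout coefficients:
  1 = 6 - 1*5
  ... = 266*(11) + 65*(-45)
Scale by 12: particular solution (132, -540); reduce u mod 65: (2, -8).
General solution: u = 2 + 65t, v = -8 - 266t for integer t.
222 ≤ 2 + 65t ≤ 502 gives t ∈ [4, 7], which is 4 values.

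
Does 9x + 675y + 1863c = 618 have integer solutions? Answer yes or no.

no

gcd(675, 9) = 9  (675 = 75·9).
gcd(9, 1863) = 9.
9 does not divide 618 (remainder 6), so no integer solutions.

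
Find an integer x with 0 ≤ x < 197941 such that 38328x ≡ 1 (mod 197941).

gcd(197941, 38328) = 1.
By Bézout, 38328*(-48158) + 197941*(9325) = 1.
So 38328*-48158 ≡ 1 (mod 197941), and -48158 mod 197941 = 149783.

149783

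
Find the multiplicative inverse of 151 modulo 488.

gcd(488, 151) = 1.
By Bézout, 151·(223) + 488·(-69) = 1.
So 151·223 ≡ 1 (mod 488), and 223 mod 488 = 223.

223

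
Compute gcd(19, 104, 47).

gcd(104, 19) = 1  (104 = 5×19 + 9, 19 = 2×9 + 1, 9 = 9×1).
gcd(1, 47) = 1.

1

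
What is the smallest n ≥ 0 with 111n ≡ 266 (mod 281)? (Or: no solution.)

91

gcd(281, 111):
  281 = 2×111 + 59
  111 = 1×59 + 52
  59 = 1×52 + 7
  52 = 7×7 + 3
  7 = 2×3 + 1
  3 = 3×1
so gcd(281, 111) = 1.
1 divides 266, so solutions exist.
Back-substitute for Bézout coefficients:
  1 = 7 - 2×3
  ... = 111×(-81) + 281×(32)
So 111×(-81) ≡ 1 (mod 281); multiply by 266: n ≡ -21546 (mod 281).
Smallest nonnegative: n = -21546 mod 281 = 91.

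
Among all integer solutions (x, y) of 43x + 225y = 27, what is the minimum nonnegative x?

189

gcd(225, 43):
  225 = 5*43 + 10
  43 = 4*10 + 3
  10 = 3*3 + 1
  3 = 3*1
so gcd(225, 43) = 1.
1 divides 27, so solutions exist.
Back-substitute for Bézout coefficients:
  1 = 10 - 3*3
  ... = 43*(-68) + 225*(13)
Scale by 27/1 = 27: (x₀, y₀) = (-1836, 351).
General solution: x = -1836 + 225t, y = 351 - 43t for integer t.
x ≥ 0: smallest is -1836 mod 225 = 189 (at t = 9), with y = -36.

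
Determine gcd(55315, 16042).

13

gcd(55315, 16042):
  55315 = 3×16042 + 7189
  16042 = 2×7189 + 1664
  7189 = 4×1664 + 533
  1664 = 3×533 + 65
  533 = 8×65 + 13
  65 = 5×13
so gcd(55315, 16042) = 13.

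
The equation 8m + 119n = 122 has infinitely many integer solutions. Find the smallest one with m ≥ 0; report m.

gcd(119, 8) = 1.
1 divides 122, so solutions exist.
By Bézout, 8·(15) + 119·(-1) = 1.
Scale by 122/1 = 122: (m₀, n₀) = (1830, -122).
General solution: m = 1830 + 119t, n = -122 - 8t for integer t.
m ≥ 0: smallest is 1830 mod 119 = 45 (at t = -15), with n = -2.

45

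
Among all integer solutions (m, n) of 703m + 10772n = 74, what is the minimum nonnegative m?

gcd(10772, 703) = 1.
1 divides 74, so solutions exist.
By Bézout, 703*(1471) + 10772*(-96) = 1.
Scale by 74/1 = 74: (m₀, n₀) = (108854, -7104).
General solution: m = 108854 + 10772t, n = -7104 - 703t for integer t.
m ≥ 0: smallest is 108854 mod 10772 = 1134 (at t = -10), with n = -74.

1134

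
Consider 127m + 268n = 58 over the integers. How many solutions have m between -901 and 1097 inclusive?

7

gcd(268, 127) = 1.
By Bézout, 127×(19) + 268×(-9) = 1.
Particular solution: (30, -14).
General solution: m = 30 + 268t, n = -14 - 127t for integer t.
-901 ≤ 30 + 268t ≤ 1097 gives t ∈ [-3, 3], which is 7 values.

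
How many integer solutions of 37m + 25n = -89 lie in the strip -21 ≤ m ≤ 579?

gcd(37, 25):
  37 = 1*25 + 12
  25 = 2*12 + 1
  12 = 12*1
so gcd(37, 25) = 1.
Back-substitute for Bézout coefficients:
  1 = 25 - 2*12
  ... = 37*(-2) + 25*(3)
Scale by -89: particular solution (178, -267); reduce m mod 25: (3, -8).
General solution: m = 3 + 25t, n = -8 - 37t for integer t.
-21 ≤ 3 + 25t ≤ 579 gives t ∈ [0, 23], which is 24 values.

24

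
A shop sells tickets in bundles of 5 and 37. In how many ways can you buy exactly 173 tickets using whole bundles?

Need nonnegative integers with 5j + 37k = 173.
gcd(5, 37) = 1, and 5·(15) + 37·(-2) = 1.
So (j₀, k₀) = (2595, -346); general j = 2595 + 37t, k = -346 - 5t.
j ≥ 0 ⇒ t ≥ -70; k ≥ 0 ⇒ t ≤ -70. That's 1 value of t.

1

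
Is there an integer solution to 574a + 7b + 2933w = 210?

yes

gcd(574, 7) = 7  (574 = 82·7).
gcd(7, 2933) = 7.
7 divides 210, so integer solutions exist.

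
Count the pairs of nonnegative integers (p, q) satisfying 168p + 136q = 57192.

gcd(168, 136):
  168 = 1×136 + 32
  136 = 4×32 + 8
  32 = 4×8
so gcd(168, 136) = 8.
Back-substitute for Bézout coefficients:
  8 = 136 - 4×32
  ... = 168×(-4) + 136×(5)
Scale by 7149: one solution is (-28596, 35745). Reduce p mod 17: (15, 402).
General: p = 15 + 17t, q = 402 - 21t.
p ≥ 0 ⇒ t ≥ 0; q ≥ 0 ⇒ t ≤ 19. So t ∈ [0, 19]: 20 solutions.

20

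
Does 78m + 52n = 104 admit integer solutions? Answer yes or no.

yes

gcd(78, 52) = 26.
26 divides 104, so integer solutions exist.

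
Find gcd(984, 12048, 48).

gcd(12048, 984) = 24.
gcd(24, 48) = 24.

24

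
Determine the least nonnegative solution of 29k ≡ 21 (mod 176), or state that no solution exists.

25

gcd(176, 29) = 1.
1 divides 21, so solutions exist.
By Bézout, 29*(85) + 176*(-14) = 1.
So 29*(85) ≡ 1 (mod 176); multiply by 21: k ≡ 1785 (mod 176).
Smallest nonnegative: k = 1785 mod 176 = 25.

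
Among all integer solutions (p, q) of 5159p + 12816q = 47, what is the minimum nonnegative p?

5977

gcd(12816, 5159) = 1.
1 divides 47, so solutions exist.
By Bézout, 5159*(-3145) + 12816*(1266) = 1.
Scale by 47/1 = 47: (p₀, q₀) = (-147815, 59502).
General solution: p = -147815 + 12816t, q = 59502 - 5159t for integer t.
p ≥ 0: smallest is -147815 mod 12816 = 5977 (at t = 12), with q = -2406.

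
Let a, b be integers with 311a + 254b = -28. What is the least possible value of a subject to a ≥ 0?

gcd(311, 254) = 1.
1 divides -28, so solutions exist.
By Bézout, 311×(-49) + 254×(60) = 1.
Scale by -28/1 = -28: (a₀, b₀) = (1372, -1680).
General solution: a = 1372 + 254t, b = -1680 - 311t for integer t.
a ≥ 0: smallest is 1372 mod 254 = 102 (at t = -5), with b = -125.

102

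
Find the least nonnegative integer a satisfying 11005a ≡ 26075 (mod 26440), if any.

gcd(26440, 11005) = 5.
5 divides 26075, so solutions exist.
By Bézout, 11005*(-567) + 26440*(236) = 5.
So 11005*(-567) ≡ 5 (mod 26440); multiply by 5215: a ≡ -2956905 (mod 5288).
Smallest nonnegative: a = -2956905 mod 5288 = 4375.

4375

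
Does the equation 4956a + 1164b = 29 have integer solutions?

no

gcd(4956, 1164):
  4956 = 4*1164 + 300
  1164 = 3*300 + 264
  300 = 1*264 + 36
  264 = 7*36 + 12
  36 = 3*12
so gcd(4956, 1164) = 12.
12 does not divide 29 (remainder 5), so no integer solutions.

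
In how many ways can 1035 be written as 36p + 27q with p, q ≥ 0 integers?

10

gcd(36, 27) = 9.
By Bézout, 36×(1) + 27×(-1) = 9.
One solution: (1, 37).
General: p = 1 + 3t, q = 37 - 4t.
p ≥ 0 ⇒ t ≥ 0; q ≥ 0 ⇒ t ≤ 9. So t ∈ [0, 9]: 10 solutions.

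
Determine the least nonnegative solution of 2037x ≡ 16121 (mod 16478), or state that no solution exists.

1917

gcd(16478, 2037) = 7  (16478 = 8×2037 + 182, 2037 = 11×182 + 35, 182 = 5×35 + 7, 35 = 5×7).
7 divides 16121, so solutions exist.
Back-substituting, 2037×(-453) + 16478×(56) = 7.
So 2037×(-453) ≡ 7 (mod 16478); multiply by 2303: x ≡ -1043259 (mod 2354).
Smallest nonnegative: x = -1043259 mod 2354 = 1917.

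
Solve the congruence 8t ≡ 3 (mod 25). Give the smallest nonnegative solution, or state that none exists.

gcd(25, 8) = 1.
1 divides 3, so solutions exist.
By Bézout, 8*(-3) + 25*(1) = 1.
So 8*(-3) ≡ 1 (mod 25); multiply by 3: t ≡ -9 (mod 25).
Smallest nonnegative: t = -9 mod 25 = 16.

16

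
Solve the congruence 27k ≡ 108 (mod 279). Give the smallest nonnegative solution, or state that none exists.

4

gcd(279, 27):
  279 = 10×27 + 9
  27 = 3×9
so gcd(279, 27) = 9.
9 divides 108, so solutions exist.
Back-substitute for Bézout coefficients:
  9 = 279 - 10×27
  ... = 27×(-10) + 279×(1)
So 27×(-10) ≡ 9 (mod 279); multiply by 12: k ≡ -120 (mod 31).
Smallest nonnegative: k = -120 mod 31 = 4.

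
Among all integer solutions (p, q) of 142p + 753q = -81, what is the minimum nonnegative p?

132

gcd(753, 142):
  753 = 5×142 + 43
  142 = 3×43 + 13
  43 = 3×13 + 4
  13 = 3×4 + 1
  4 = 4×1
so gcd(753, 142) = 1.
1 divides -81, so solutions exist.
Back-substitute for Bézout coefficients:
  1 = 13 - 3×4
  ... = 142×(175) + 753×(-33)
Scale by -81/1 = -81: (p₀, q₀) = (-14175, 2673).
General solution: p = -14175 + 753t, q = 2673 - 142t for integer t.
p ≥ 0: smallest is -14175 mod 753 = 132 (at t = 19), with q = -25.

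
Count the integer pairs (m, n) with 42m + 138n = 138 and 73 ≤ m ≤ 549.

20

gcd(138, 42) = 6  (138 = 3·42 + 12, 42 = 3·12 + 6, 12 = 2·6).
Back-substituting, 42·(10) + 138·(-3) = 6.
Scale by 23: particular solution (230, -69); reduce m mod 23: (0, 1).
General solution: m = 0 + 23t, n = 1 - 7t for integer t.
73 ≤ 0 + 23t ≤ 549 gives t ∈ [4, 23], which is 20 values.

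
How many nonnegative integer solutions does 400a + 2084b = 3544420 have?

gcd(2084, 400):
  2084 = 5*400 + 84
  400 = 4*84 + 64
  84 = 1*64 + 20
  64 = 3*20 + 4
  20 = 5*4
so gcd(2084, 400) = 4.
Back-substitute for Bézout coefficients:
  4 = 64 - 3*20
  ... = 400*(99) + 2084*(-19)
Scale by 886105: one solution is (87724395, -16835995). Reduce a mod 521: (499, 1605).
General: a = 499 + 521t, b = 1605 - 100t.
a ≥ 0 ⇒ t ≥ 0; b ≥ 0 ⇒ t ≤ 16. So t ∈ [0, 16]: 17 solutions.

17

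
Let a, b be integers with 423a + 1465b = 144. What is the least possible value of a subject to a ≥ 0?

gcd(1465, 423):
  1465 = 3×423 + 196
  423 = 2×196 + 31
  196 = 6×31 + 10
  31 = 3×10 + 1
  10 = 10×1
so gcd(1465, 423) = 1.
1 divides 144, so solutions exist.
Back-substitute for Bézout coefficients:
  1 = 31 - 3×10
  ... = 423×(142) + 1465×(-41)
Scale by 144/1 = 144: (a₀, b₀) = (20448, -5904).
General solution: a = 20448 + 1465t, b = -5904 - 423t for integer t.
a ≥ 0: smallest is 20448 mod 1465 = 1403 (at t = -13), with b = -405.

1403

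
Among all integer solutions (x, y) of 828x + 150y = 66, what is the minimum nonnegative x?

22

gcd(828, 150):
  828 = 5·150 + 78
  150 = 1·78 + 72
  78 = 1·72 + 6
  72 = 12·6
so gcd(828, 150) = 6.
6 divides 66, so solutions exist.
Back-substitute for Bézout coefficients:
  6 = 78 - 1·72
  ... = 828·(2) + 150·(-11)
Scale by 66/6 = 11: (x₀, y₀) = (22, -121).
General solution: x = 22 + 25t, y = -121 - 138t for integer t.
x ≥ 0: smallest is 22 mod 25 = 22 (at t = 0), with y = -121.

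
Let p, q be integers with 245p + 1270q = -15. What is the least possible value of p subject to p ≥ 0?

gcd(1270, 245):
  1270 = 5×245 + 45
  245 = 5×45 + 20
  45 = 2×20 + 5
  20 = 4×5
so gcd(1270, 245) = 5.
5 divides -15, so solutions exist.
Back-substitute for Bézout coefficients:
  5 = 45 - 2×20
  ... = 245×(-57) + 1270×(11)
Scale by -15/5 = -3: (p₀, q₀) = (171, -33).
General solution: p = 171 + 254t, q = -33 - 49t for integer t.
p ≥ 0: smallest is 171 mod 254 = 171 (at t = 0), with q = -33.

171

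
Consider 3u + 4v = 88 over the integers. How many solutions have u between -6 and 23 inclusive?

gcd(4, 3) = 1.
By Bézout, 3*(-1) + 4*(1) = 1.
Particular solution: (0, 22).
General solution: u = 0 + 4t, v = 22 - 3t for integer t.
-6 ≤ 0 + 4t ≤ 23 gives t ∈ [-1, 5], which is 7 values.

7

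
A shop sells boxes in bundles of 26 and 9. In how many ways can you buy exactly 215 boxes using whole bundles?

Need nonnegative integers with 26j + 9k = 215.
gcd(26, 9) = 1, and 26·(-1) + 9·(3) = 1.
So (j₀, k₀) = (-215, 645); general j = -215 + 9t, k = 645 - 26t.
j ≥ 0 ⇒ t ≥ 24; k ≥ 0 ⇒ t ≤ 24. That's 1 value of t.

1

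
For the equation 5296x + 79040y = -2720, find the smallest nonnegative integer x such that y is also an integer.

3850

gcd(79040, 5296) = 16.
16 divides -2720, so solutions exist.
By Bézout, 5296×(791) + 79040×(-53) = 16.
Scale by -2720/16 = -170: (x₀, y₀) = (-134470, 9010).
General solution: x = -134470 + 4940t, y = 9010 - 331t for integer t.
x ≥ 0: smallest is -134470 mod 4940 = 3850 (at t = 28), with y = -258.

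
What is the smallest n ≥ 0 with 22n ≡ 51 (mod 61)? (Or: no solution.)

55

gcd(61, 22) = 1  (61 = 2×22 + 17, 22 = 1×17 + 5, 17 = 3×5 + 2, 5 = 2×2 + 1, 2 = 2×1).
1 divides 51, so solutions exist.
Back-substituting, 22×(25) + 61×(-9) = 1.
So 22×(25) ≡ 1 (mod 61); multiply by 51: n ≡ 1275 (mod 61).
Smallest nonnegative: n = 1275 mod 61 = 55.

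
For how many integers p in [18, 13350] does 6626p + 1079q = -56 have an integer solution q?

gcd(6626, 1079) = 1  (6626 = 6×1079 + 152, 1079 = 7×152 + 15, 152 = 10×15 + 2, 15 = 7×2 + 1, 2 = 2×1).
Back-substituting, 6626×(-504) + 1079×(3095) = 1.
Scale by -56: particular solution (28224, -173320); reduce p mod 1079: (170, -1044).
General solution: p = 170 + 1079t, q = -1044 - 6626t for integer t.
18 ≤ 170 + 1079t ≤ 13350 gives t ∈ [0, 12], which is 13 values.

13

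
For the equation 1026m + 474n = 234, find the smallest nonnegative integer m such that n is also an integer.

gcd(1026, 474):
  1026 = 2×474 + 78
  474 = 6×78 + 6
  78 = 13×6
so gcd(1026, 474) = 6.
6 divides 234, so solutions exist.
Back-substitute for Bézout coefficients:
  6 = 474 - 6×78
  ... = 1026×(-6) + 474×(13)
Scale by 234/6 = 39: (m₀, n₀) = (-234, 507).
General solution: m = -234 + 79t, n = 507 - 171t for integer t.
m ≥ 0: smallest is -234 mod 79 = 3 (at t = 3), with n = -6.

3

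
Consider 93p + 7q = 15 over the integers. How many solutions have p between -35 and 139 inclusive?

gcd(93, 7):
  93 = 13·7 + 2
  7 = 3·2 + 1
  2 = 2·1
so gcd(93, 7) = 1.
Back-substitute for Bézout coefficients:
  1 = 7 - 3·2
  ... = 93·(-3) + 7·(40)
Scale by 15: particular solution (-45, 600); reduce p mod 7: (4, -51).
General solution: p = 4 + 7t, q = -51 - 93t for integer t.
-35 ≤ 4 + 7t ≤ 139 gives t ∈ [-5, 19], which is 25 values.

25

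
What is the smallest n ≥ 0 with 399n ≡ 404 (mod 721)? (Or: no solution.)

no solution

gcd(721, 399):
  721 = 1·399 + 322
  399 = 1·322 + 77
  322 = 4·77 + 14
  77 = 5·14 + 7
  14 = 2·7
so gcd(721, 399) = 7.
7 does not divide 404, so the congruence has no solution.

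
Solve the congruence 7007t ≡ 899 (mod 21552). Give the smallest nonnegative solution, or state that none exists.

16717

gcd(21552, 7007) = 1.
1 divides 899, so solutions exist.
By Bézout, 7007·(-3937) + 21552·(1280) = 1.
So 7007·(-3937) ≡ 1 (mod 21552); multiply by 899: t ≡ -3539363 (mod 21552).
Smallest nonnegative: t = -3539363 mod 21552 = 16717.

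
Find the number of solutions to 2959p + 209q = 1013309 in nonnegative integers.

gcd(2959, 209):
  2959 = 14·209 + 33
  209 = 6·33 + 11
  33 = 3·11
so gcd(2959, 209) = 11.
Back-substitute for Bézout coefficients:
  11 = 209 - 6·33
  ... = 2959·(-6) + 209·(85)
Scale by 92119: one solution is (-552714, 7830115). Reduce p mod 19: (15, 4636).
General: p = 15 + 19t, q = 4636 - 269t.
p ≥ 0 ⇒ t ≥ 0; q ≥ 0 ⇒ t ≤ 17. So t ∈ [0, 17]: 18 solutions.

18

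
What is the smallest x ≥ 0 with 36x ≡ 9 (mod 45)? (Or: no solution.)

4

gcd(45, 36) = 9  (45 = 1*36 + 9, 36 = 4*9).
9 divides 9, so solutions exist.
Back-substituting, 36*(-1) + 45*(1) = 9.
So 36*(-1) ≡ 9 (mod 45); multiply by 1: x ≡ -1 (mod 5).
Smallest nonnegative: x = -1 mod 5 = 4.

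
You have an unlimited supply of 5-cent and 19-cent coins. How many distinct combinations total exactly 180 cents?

2

Need nonnegative integers with 5j + 19k = 180.
gcd(5, 19) = 1, and 5·(4) + 19·(-1) = 1.
So (j₀, k₀) = (720, -180); general j = 720 + 19t, k = -180 - 5t.
j ≥ 0 ⇒ t ≥ -37; k ≥ 0 ⇒ t ≤ -36. That's 2 values of t.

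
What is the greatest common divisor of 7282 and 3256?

gcd(7282, 3256):
  7282 = 2×3256 + 770
  3256 = 4×770 + 176
  770 = 4×176 + 66
  176 = 2×66 + 44
  66 = 1×44 + 22
  44 = 2×22
so gcd(7282, 3256) = 22.

22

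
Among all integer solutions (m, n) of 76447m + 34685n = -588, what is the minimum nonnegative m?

2176

gcd(76447, 34685) = 7.
7 divides -588, so solutions exist.
By Bézout, 76447×(446) + 34685×(-983) = 7.
Scale by -588/7 = -84: (m₀, n₀) = (-37464, 82572).
General solution: m = -37464 + 4955t, n = 82572 - 10921t for integer t.
m ≥ 0: smallest is -37464 mod 4955 = 2176 (at t = 8), with n = -4796.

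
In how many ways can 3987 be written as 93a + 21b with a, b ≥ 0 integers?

gcd(93, 21) = 3.
By Bézout, 93·(-2) + 21·(9) = 3.
One solution: (2, 181).
General: a = 2 + 7t, b = 181 - 31t.
a ≥ 0 ⇒ t ≥ 0; b ≥ 0 ⇒ t ≤ 5. So t ∈ [0, 5]: 6 solutions.

6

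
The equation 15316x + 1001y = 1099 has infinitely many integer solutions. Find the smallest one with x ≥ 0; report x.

gcd(15316, 1001):
  15316 = 15*1001 + 301
  1001 = 3*301 + 98
  301 = 3*98 + 7
  98 = 14*7
so gcd(15316, 1001) = 7.
7 divides 1099, so solutions exist.
Back-substitute for Bézout coefficients:
  7 = 301 - 3*98
  ... = 15316*(10) + 1001*(-153)
Scale by 1099/7 = 157: (x₀, y₀) = (1570, -24021).
General solution: x = 1570 + 143t, y = -24021 - 2188t for integer t.
x ≥ 0: smallest is 1570 mod 143 = 140 (at t = -10), with y = -2141.

140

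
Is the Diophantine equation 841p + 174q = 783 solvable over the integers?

yes

gcd(841, 174):
  841 = 4×174 + 145
  174 = 1×145 + 29
  145 = 5×29
so gcd(841, 174) = 29.
29 divides 783, so integer solutions exist.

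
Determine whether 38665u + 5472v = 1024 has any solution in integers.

gcd(38665, 5472) = 19.
19 does not divide 1024 (remainder 17), so no integer solutions.

no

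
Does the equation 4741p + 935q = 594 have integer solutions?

gcd(4741, 935) = 11.
11 divides 594, so integer solutions exist.

yes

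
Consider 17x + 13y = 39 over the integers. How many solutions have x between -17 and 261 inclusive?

22

gcd(17, 13):
  17 = 1×13 + 4
  13 = 3×4 + 1
  4 = 4×1
so gcd(17, 13) = 1.
Back-substitute for Bézout coefficients:
  1 = 13 - 3×4
  ... = 17×(-3) + 13×(4)
Scale by 39: particular solution (-117, 156); reduce x mod 13: (0, 3).
General solution: x = 0 + 13t, y = 3 - 17t for integer t.
-17 ≤ 0 + 13t ≤ 261 gives t ∈ [-1, 20], which is 22 values.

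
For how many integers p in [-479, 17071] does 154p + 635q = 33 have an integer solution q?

28

gcd(635, 154):
  635 = 4*154 + 19
  154 = 8*19 + 2
  19 = 9*2 + 1
  2 = 2*1
so gcd(635, 154) = 1.
Back-substitute for Bézout coefficients:
  1 = 19 - 9*2
  ... = 154*(-301) + 635*(73)
Scale by 33: particular solution (-9933, 2409); reduce p mod 635: (227, -55).
General solution: p = 227 + 635t, q = -55 - 154t for integer t.
-479 ≤ 227 + 635t ≤ 17071 gives t ∈ [-1, 26], which is 28 values.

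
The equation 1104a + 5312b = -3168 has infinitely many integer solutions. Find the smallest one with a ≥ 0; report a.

26

gcd(5312, 1104):
  5312 = 4·1104 + 896
  1104 = 1·896 + 208
  896 = 4·208 + 64
  208 = 3·64 + 16
  64 = 4·16
so gcd(5312, 1104) = 16.
16 divides -3168, so solutions exist.
Back-substitute for Bézout coefficients:
  16 = 208 - 3·64
  ... = 1104·(77) + 5312·(-16)
Scale by -3168/16 = -198: (a₀, b₀) = (-15246, 3168).
General solution: a = -15246 + 332t, b = 3168 - 69t for integer t.
a ≥ 0: smallest is -15246 mod 332 = 26 (at t = 46), with b = -6.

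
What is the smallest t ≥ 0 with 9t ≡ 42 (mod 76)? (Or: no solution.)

30

gcd(76, 9) = 1  (76 = 8*9 + 4, 9 = 2*4 + 1, 4 = 4*1).
1 divides 42, so solutions exist.
Back-substituting, 9*(17) + 76*(-2) = 1.
So 9*(17) ≡ 1 (mod 76); multiply by 42: t ≡ 714 (mod 76).
Smallest nonnegative: t = 714 mod 76 = 30.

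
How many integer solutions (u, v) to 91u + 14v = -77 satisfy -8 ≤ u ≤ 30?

gcd(91, 14) = 7.
By Bézout, 91·(1) + 14·(-6) = 7.
Particular solution: (1, -12).
General solution: u = 1 + 2t, v = -12 - 13t for integer t.
-8 ≤ 1 + 2t ≤ 30 gives t ∈ [-4, 14], which is 19 values.

19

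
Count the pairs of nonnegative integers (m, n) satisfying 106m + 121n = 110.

gcd(121, 106):
  121 = 1·106 + 15
  106 = 7·15 + 1
  15 = 15·1
so gcd(121, 106) = 1.
Back-substitute for Bézout coefficients:
  1 = 106 - 7·15
  ... = 106·(8) + 121·(-7)
Scale by 110: one solution is (880, -770). Reduce m mod 121: (33, -28).
General: m = 33 + 121t, n = -28 - 106t.
m ≥ 0 ⇒ t ≥ 0; n ≥ 0 ⇒ t ≤ -1. So t ∈ [0, -1]: 0 solutions.

0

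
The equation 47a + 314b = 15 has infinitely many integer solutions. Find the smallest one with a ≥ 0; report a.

gcd(314, 47):
  314 = 6×47 + 32
  47 = 1×32 + 15
  32 = 2×15 + 2
  15 = 7×2 + 1
  2 = 2×1
so gcd(314, 47) = 1.
1 divides 15, so solutions exist.
Back-substitute for Bézout coefficients:
  1 = 15 - 7×2
  ... = 47×(147) + 314×(-22)
Scale by 15/1 = 15: (a₀, b₀) = (2205, -330).
General solution: a = 2205 + 314t, b = -330 - 47t for integer t.
a ≥ 0: smallest is 2205 mod 314 = 7 (at t = -7), with b = -1.

7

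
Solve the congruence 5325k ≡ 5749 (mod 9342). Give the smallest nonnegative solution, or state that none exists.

no solution

gcd(9342, 5325) = 3.
3 does not divide 5749, so the congruence has no solution.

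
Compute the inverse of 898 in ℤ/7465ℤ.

gcd(7465, 898) = 1.
By Bézout, 898*(1222) + 7465*(-147) = 1.
So 898*1222 ≡ 1 (mod 7465), and 1222 mod 7465 = 1222.

1222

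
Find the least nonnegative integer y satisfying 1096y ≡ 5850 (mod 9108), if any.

no solution

gcd(9108, 1096) = 4  (9108 = 8·1096 + 340, 1096 = 3·340 + 76, 340 = 4·76 + 36, 76 = 2·36 + 4, 36 = 9·4).
4 does not divide 5850, so the congruence has no solution.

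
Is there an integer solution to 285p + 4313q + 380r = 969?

yes

gcd(4313, 285) = 19  (4313 = 15*285 + 38, 285 = 7*38 + 19, 38 = 2*19).
gcd(19, 380) = 19.
19 divides 969, so integer solutions exist.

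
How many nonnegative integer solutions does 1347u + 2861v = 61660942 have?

gcd(2861, 1347):
  2861 = 2×1347 + 167
  1347 = 8×167 + 11
  167 = 15×11 + 2
  11 = 5×2 + 1
  2 = 2×1
so gcd(2861, 1347) = 1.
Back-substitute for Bézout coefficients:
  1 = 11 - 5×2
  ... = 1347×(1302) + 2861×(-613)
Scale by 61660942: one solution is (80282546484, -37798157446). Reduce u mod 2861: (2596, 20330).
General: u = 2596 + 2861t, v = 20330 - 1347t.
u ≥ 0 ⇒ t ≥ 0; v ≥ 0 ⇒ t ≤ 15. So t ∈ [0, 15]: 16 solutions.

16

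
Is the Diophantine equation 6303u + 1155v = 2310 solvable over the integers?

yes

gcd(6303, 1155) = 33  (6303 = 5·1155 + 528, 1155 = 2·528 + 99, 528 = 5·99 + 33, 99 = 3·33).
33 divides 2310, so integer solutions exist.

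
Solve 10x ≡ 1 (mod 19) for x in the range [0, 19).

gcd(19, 10) = 1.
By Bézout, 10×(2) + 19×(-1) = 1.
So 10×2 ≡ 1 (mod 19), and 2 mod 19 = 2.

2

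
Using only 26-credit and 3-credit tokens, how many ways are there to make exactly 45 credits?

Need nonnegative integers with 26j + 3k = 45.
gcd(26, 3) = 1, and 26·(-1) + 3·(9) = 1.
So (j₀, k₀) = (-45, 405); general j = -45 + 3t, k = 405 - 26t.
j ≥ 0 ⇒ t ≥ 15; k ≥ 0 ⇒ t ≤ 15. That's 1 value of t.

1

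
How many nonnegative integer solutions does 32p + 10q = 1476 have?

gcd(32, 10) = 2  (32 = 3×10 + 2, 10 = 5×2).
Back-substituting, 32×(1) + 10×(-3) = 2.
Scale by 738: one solution is (738, -2214). Reduce p mod 5: (3, 138).
General: p = 3 + 5t, q = 138 - 16t.
p ≥ 0 ⇒ t ≥ 0; q ≥ 0 ⇒ t ≤ 8. So t ∈ [0, 8]: 9 solutions.

9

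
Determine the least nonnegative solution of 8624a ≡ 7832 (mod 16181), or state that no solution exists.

136

gcd(16181, 8624):
  16181 = 1*8624 + 7557
  8624 = 1*7557 + 1067
  7557 = 7*1067 + 88
  1067 = 12*88 + 11
  88 = 8*11
so gcd(16181, 8624) = 11.
11 divides 7832, so solutions exist.
Back-substitute for Bézout coefficients:
  11 = 1067 - 12*88
  ... = 8624*(182) + 16181*(-97)
So 8624*(182) ≡ 11 (mod 16181); multiply by 712: a ≡ 129584 (mod 1471).
Smallest nonnegative: a = 129584 mod 1471 = 136.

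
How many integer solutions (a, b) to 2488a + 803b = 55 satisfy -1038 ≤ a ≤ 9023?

13

gcd(2488, 803) = 1  (2488 = 3×803 + 79, 803 = 10×79 + 13, 79 = 6×13 + 1, 13 = 13×1).
Back-substituting, 2488×(61) + 803×(-189) = 1.
Scale by 55: particular solution (3355, -10395); reduce a mod 803: (143, -443).
General solution: a = 143 + 803t, b = -443 - 2488t for integer t.
-1038 ≤ 143 + 803t ≤ 9023 gives t ∈ [-1, 11], which is 13 values.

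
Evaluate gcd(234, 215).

gcd(234, 215):
  234 = 1*215 + 19
  215 = 11*19 + 6
  19 = 3*6 + 1
  6 = 6*1
so gcd(234, 215) = 1.

1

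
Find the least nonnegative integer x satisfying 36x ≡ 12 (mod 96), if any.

3

gcd(96, 36) = 12  (96 = 2·36 + 24, 36 = 1·24 + 12, 24 = 2·12).
12 divides 12, so solutions exist.
Back-substituting, 36·(3) + 96·(-1) = 12.
So 36·(3) ≡ 12 (mod 96); multiply by 1: x ≡ 3 (mod 8).
Smallest nonnegative: x = 3 mod 8 = 3.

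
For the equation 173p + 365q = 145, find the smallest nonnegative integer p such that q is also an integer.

100

gcd(365, 173) = 1  (365 = 2×173 + 19, 173 = 9×19 + 2, 19 = 9×2 + 1, 2 = 2×1).
1 divides 145, so solutions exist.
Back-substituting, 173×(-173) + 365×(82) = 1.
Scale by 145/1 = 145: (p₀, q₀) = (-25085, 11890).
General solution: p = -25085 + 365t, q = 11890 - 173t for integer t.
p ≥ 0: smallest is -25085 mod 365 = 100 (at t = 69), with q = -47.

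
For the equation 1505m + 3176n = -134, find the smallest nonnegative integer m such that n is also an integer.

346

gcd(3176, 1505) = 1  (3176 = 2×1505 + 166, 1505 = 9×166 + 11, 166 = 15×11 + 1, 11 = 11×1).
1 divides -134, so solutions exist.
Back-substituting, 1505×(-287) + 3176×(136) = 1.
Scale by -134/1 = -134: (m₀, n₀) = (38458, -18224).
General solution: m = 38458 + 3176t, n = -18224 - 1505t for integer t.
m ≥ 0: smallest is 38458 mod 3176 = 346 (at t = -12), with n = -164.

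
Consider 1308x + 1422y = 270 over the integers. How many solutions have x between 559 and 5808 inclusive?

gcd(1422, 1308):
  1422 = 1·1308 + 114
  1308 = 11·114 + 54
  114 = 2·54 + 6
  54 = 9·6
so gcd(1422, 1308) = 6.
Back-substitute for Bézout coefficients:
  6 = 114 - 2·54
  ... = 1308·(-25) + 1422·(23)
Scale by 45: particular solution (-1125, 1035); reduce x mod 237: (60, -55).
General solution: x = 60 + 237t, y = -55 - 218t for integer t.
559 ≤ 60 + 237t ≤ 5808 gives t ∈ [3, 24], which is 22 values.

22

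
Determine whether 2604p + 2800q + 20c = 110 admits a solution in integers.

no

gcd(2800, 2604) = 28  (2800 = 1·2604 + 196, 2604 = 13·196 + 56, 196 = 3·56 + 28, 56 = 2·28).
gcd(28, 20) = 4.
4 does not divide 110 (remainder 2), so no integer solutions.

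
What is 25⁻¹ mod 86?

31

gcd(86, 25):
  86 = 3·25 + 11
  25 = 2·11 + 3
  11 = 3·3 + 2
  3 = 1·2 + 1
  2 = 2·1
so gcd(86, 25) = 1.
Back-substitute for Bézout coefficients:
  1 = 3 - 1·2
  ... = 25·(31) + 86·(-9)
So 25·31 ≡ 1 (mod 86), and 31 mod 86 = 31.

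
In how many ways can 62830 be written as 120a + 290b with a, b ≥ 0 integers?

gcd(290, 120):
  290 = 2·120 + 50
  120 = 2·50 + 20
  50 = 2·20 + 10
  20 = 2·10
so gcd(290, 120) = 10.
Back-substitute for Bézout coefficients:
  10 = 50 - 2·20
  ... = 120·(-12) + 290·(5)
Scale by 6283: one solution is (-75396, 31415). Reduce a mod 29: (4, 215).
General: a = 4 + 29t, b = 215 - 12t.
a ≥ 0 ⇒ t ≥ 0; b ≥ 0 ⇒ t ≤ 17. So t ∈ [0, 17]: 18 solutions.

18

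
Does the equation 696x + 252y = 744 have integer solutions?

yes

gcd(696, 252) = 12.
12 divides 744, so integer solutions exist.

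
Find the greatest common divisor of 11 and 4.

1

gcd(11, 4):
  11 = 2·4 + 3
  4 = 1·3 + 1
  3 = 3·1
so gcd(11, 4) = 1.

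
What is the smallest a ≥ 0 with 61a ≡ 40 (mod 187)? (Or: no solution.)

157

gcd(187, 61) = 1  (187 = 3·61 + 4, 61 = 15·4 + 1, 4 = 4·1).
1 divides 40, so solutions exist.
Back-substituting, 61·(46) + 187·(-15) = 1.
So 61·(46) ≡ 1 (mod 187); multiply by 40: a ≡ 1840 (mod 187).
Smallest nonnegative: a = 1840 mod 187 = 157.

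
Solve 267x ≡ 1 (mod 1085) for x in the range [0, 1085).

gcd(1085, 267) = 1  (1085 = 4·267 + 17, 267 = 15·17 + 12, 17 = 1·12 + 5, 12 = 2·5 + 2, 5 = 2·2 + 1, 2 = 2·1).
Back-substituting, 267·(-447) + 1085·(110) = 1.
So 267·-447 ≡ 1 (mod 1085), and -447 mod 1085 = 638.

638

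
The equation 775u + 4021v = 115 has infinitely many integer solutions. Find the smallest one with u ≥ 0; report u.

gcd(4021, 775) = 1  (4021 = 5*775 + 146, 775 = 5*146 + 45, 146 = 3*45 + 11, 45 = 4*11 + 1, 11 = 11*1).
1 divides 115, so solutions exist.
Back-substituting, 775*(358) + 4021*(-69) = 1.
Scale by 115/1 = 115: (u₀, v₀) = (41170, -7935).
General solution: u = 41170 + 4021t, v = -7935 - 775t for integer t.
u ≥ 0: smallest is 41170 mod 4021 = 960 (at t = -10), with v = -185.

960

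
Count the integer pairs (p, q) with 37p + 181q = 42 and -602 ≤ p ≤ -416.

gcd(181, 37):
  181 = 4*37 + 33
  37 = 1*33 + 4
  33 = 8*4 + 1
  4 = 4*1
so gcd(181, 37) = 1.
Back-substitute for Bézout coefficients:
  1 = 33 - 8*4
  ... = 37*(-44) + 181*(9)
Scale by 42: particular solution (-1848, 378); reduce p mod 181: (143, -29).
General solution: p = 143 + 181t, q = -29 - 37t for integer t.
-602 ≤ 143 + 181t ≤ -416 gives t ∈ [-4, -4], which is 1 value.

1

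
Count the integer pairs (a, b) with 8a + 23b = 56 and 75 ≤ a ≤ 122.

gcd(23, 8) = 1  (23 = 2×8 + 7, 8 = 1×7 + 1, 7 = 7×1).
Back-substituting, 8×(3) + 23×(-1) = 1.
Scale by 56: particular solution (168, -56); reduce a mod 23: (7, 0).
General solution: a = 7 + 23t, b = 0 - 8t for integer t.
75 ≤ 7 + 23t ≤ 122 gives t ∈ [3, 5], which is 3 values.

3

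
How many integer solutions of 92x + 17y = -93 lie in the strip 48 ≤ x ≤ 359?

18

gcd(92, 17) = 1  (92 = 5·17 + 7, 17 = 2·7 + 3, 7 = 2·3 + 1, 3 = 3·1).
Back-substituting, 92·(5) + 17·(-27) = 1.
Scale by -93: particular solution (-465, 2511); reduce x mod 17: (11, -65).
General solution: x = 11 + 17t, y = -65 - 92t for integer t.
48 ≤ 11 + 17t ≤ 359 gives t ∈ [3, 20], which is 18 values.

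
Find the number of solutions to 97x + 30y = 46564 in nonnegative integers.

gcd(97, 30) = 1  (97 = 3*30 + 7, 30 = 4*7 + 2, 7 = 3*2 + 1, 2 = 2*1).
Back-substituting, 97*(13) + 30*(-42) = 1.
Scale by 46564: one solution is (605332, -1955688). Reduce x mod 30: (22, 1481).
General: x = 22 + 30t, y = 1481 - 97t.
x ≥ 0 ⇒ t ≥ 0; y ≥ 0 ⇒ t ≤ 15. So t ∈ [0, 15]: 16 solutions.

16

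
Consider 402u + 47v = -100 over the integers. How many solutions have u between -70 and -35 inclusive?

gcd(402, 47) = 1  (402 = 8×47 + 26, 47 = 1×26 + 21, 26 = 1×21 + 5, 21 = 4×5 + 1, 5 = 5×1).
Back-substituting, 402×(-9) + 47×(77) = 1.
Scale by -100: particular solution (900, -7700); reduce u mod 47: (7, -62).
General solution: u = 7 + 47t, v = -62 - 402t for integer t.
-70 ≤ 7 + 47t ≤ -35 gives t ∈ [-1, -1], which is 1 value.

1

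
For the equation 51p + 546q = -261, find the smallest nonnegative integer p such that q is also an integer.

27

gcd(546, 51) = 3  (546 = 10·51 + 36, 51 = 1·36 + 15, 36 = 2·15 + 6, 15 = 2·6 + 3, 6 = 2·3).
3 divides -261, so solutions exist.
Back-substituting, 51·(75) + 546·(-7) = 3.
Scale by -261/3 = -87: (p₀, q₀) = (-6525, 609).
General solution: p = -6525 + 182t, q = 609 - 17t for integer t.
p ≥ 0: smallest is -6525 mod 182 = 27 (at t = 36), with q = -3.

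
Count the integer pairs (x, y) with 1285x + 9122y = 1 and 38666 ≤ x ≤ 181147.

gcd(9122, 1285) = 1.
By Bézout, 1285*(1221) + 9122*(-172) = 1.
Particular solution: (1221, -172).
General solution: x = 1221 + 9122t, y = -172 - 1285t for integer t.
38666 ≤ 1221 + 9122t ≤ 181147 gives t ∈ [5, 19], which is 15 values.

15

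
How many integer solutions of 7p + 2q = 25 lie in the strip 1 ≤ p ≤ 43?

gcd(7, 2):
  7 = 3×2 + 1
  2 = 2×1
so gcd(7, 2) = 1.
Back-substitute for Bézout coefficients:
  1 = 7 - 3×2
  ... = 7×(1) + 2×(-3)
Scale by 25: particular solution (25, -75); reduce p mod 2: (1, 9).
General solution: p = 1 + 2t, q = 9 - 7t for integer t.
1 ≤ 1 + 2t ≤ 43 gives t ∈ [0, 21], which is 22 values.

22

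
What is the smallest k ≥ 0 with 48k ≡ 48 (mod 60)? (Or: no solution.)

1

gcd(60, 48):
  60 = 1*48 + 12
  48 = 4*12
so gcd(60, 48) = 12.
12 divides 48, so solutions exist.
Back-substitute for Bézout coefficients:
  12 = 60 - 1*48
  ... = 48*(-1) + 60*(1)
So 48*(-1) ≡ 12 (mod 60); multiply by 4: k ≡ -4 (mod 5).
Smallest nonnegative: k = -4 mod 5 = 1.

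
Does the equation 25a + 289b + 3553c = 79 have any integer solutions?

yes

gcd(289, 25):
  289 = 11·25 + 14
  25 = 1·14 + 11
  14 = 1·11 + 3
  11 = 3·3 + 2
  3 = 1·2 + 1
  2 = 2·1
so gcd(289, 25) = 1.
gcd(1, 3553) = 1.
1 divides 79, so integer solutions exist.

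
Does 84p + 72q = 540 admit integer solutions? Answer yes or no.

gcd(84, 72):
  84 = 1·72 + 12
  72 = 6·12
so gcd(84, 72) = 12.
12 divides 540, so integer solutions exist.

yes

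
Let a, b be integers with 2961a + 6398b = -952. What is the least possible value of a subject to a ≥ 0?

4

gcd(6398, 2961) = 7.
7 divides -952, so solutions exist.
By Bézout, 2961×(-121) + 6398×(56) = 7.
Scale by -952/7 = -136: (a₀, b₀) = (16456, -7616).
General solution: a = 16456 + 914t, b = -7616 - 423t for integer t.
a ≥ 0: smallest is 16456 mod 914 = 4 (at t = -18), with b = -2.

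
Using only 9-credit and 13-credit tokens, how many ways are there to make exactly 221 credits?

2

Need nonnegative integers with 9j + 13k = 221.
gcd(9, 13) = 1, and 9·(3) + 13·(-2) = 1.
So (j₀, k₀) = (663, -442); general j = 663 + 13t, k = -442 - 9t.
j ≥ 0 ⇒ t ≥ -51; k ≥ 0 ⇒ t ≤ -50. That's 2 values of t.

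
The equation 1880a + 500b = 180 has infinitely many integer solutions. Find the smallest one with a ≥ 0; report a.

11

gcd(1880, 500):
  1880 = 3·500 + 380
  500 = 1·380 + 120
  380 = 3·120 + 20
  120 = 6·20
so gcd(1880, 500) = 20.
20 divides 180, so solutions exist.
Back-substitute for Bézout coefficients:
  20 = 380 - 3·120
  ... = 1880·(4) + 500·(-15)
Scale by 180/20 = 9: (a₀, b₀) = (36, -135).
General solution: a = 36 + 25t, b = -135 - 94t for integer t.
a ≥ 0: smallest is 36 mod 25 = 11 (at t = -1), with b = -41.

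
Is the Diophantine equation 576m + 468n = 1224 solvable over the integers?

yes

gcd(576, 468) = 36  (576 = 1×468 + 108, 468 = 4×108 + 36, 108 = 3×36).
36 divides 1224, so integer solutions exist.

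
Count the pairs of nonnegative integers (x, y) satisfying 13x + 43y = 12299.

22

gcd(43, 13):
  43 = 3*13 + 4
  13 = 3*4 + 1
  4 = 4*1
so gcd(43, 13) = 1.
Back-substitute for Bézout coefficients:
  1 = 13 - 3*4
  ... = 13*(10) + 43*(-3)
Scale by 12299: one solution is (122990, -36897). Reduce x mod 43: (10, 283).
General: x = 10 + 43t, y = 283 - 13t.
x ≥ 0 ⇒ t ≥ 0; y ≥ 0 ⇒ t ≤ 21. So t ∈ [0, 21]: 22 solutions.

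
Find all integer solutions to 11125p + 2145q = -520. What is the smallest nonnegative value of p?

gcd(11125, 2145) = 5.
5 divides -520, so solutions exist.
By Bézout, 11125*(59) + 2145*(-306) = 5.
Scale by -520/5 = -104: (p₀, q₀) = (-6136, 31824).
General solution: p = -6136 + 429t, q = 31824 - 2225t for integer t.
p ≥ 0: smallest is -6136 mod 429 = 299 (at t = 15), with q = -1551.

299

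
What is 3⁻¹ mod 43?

29

gcd(43, 3) = 1.
By Bézout, 3*(-14) + 43*(1) = 1.
So 3*-14 ≡ 1 (mod 43), and -14 mod 43 = 29.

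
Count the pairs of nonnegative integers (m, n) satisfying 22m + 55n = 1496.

gcd(55, 22):
  55 = 2*22 + 11
  22 = 2*11
so gcd(55, 22) = 11.
Back-substitute for Bézout coefficients:
  11 = 55 - 2*22
  ... = 22*(-2) + 55*(1)
Scale by 136: one solution is (-272, 136). Reduce m mod 5: (3, 26).
General: m = 3 + 5t, n = 26 - 2t.
m ≥ 0 ⇒ t ≥ 0; n ≥ 0 ⇒ t ≤ 13. So t ∈ [0, 13]: 14 solutions.

14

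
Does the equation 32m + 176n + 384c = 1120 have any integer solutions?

yes

gcd(176, 32) = 16  (176 = 5*32 + 16, 32 = 2*16).
gcd(16, 384) = 16.
16 divides 1120, so integer solutions exist.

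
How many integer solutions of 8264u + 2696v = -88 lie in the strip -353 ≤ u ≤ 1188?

gcd(8264, 2696):
  8264 = 3*2696 + 176
  2696 = 15*176 + 56
  176 = 3*56 + 8
  56 = 7*8
so gcd(8264, 2696) = 8.
Back-substitute for Bézout coefficients:
  8 = 176 - 3*56
  ... = 8264*(46) + 2696*(-141)
Scale by -11: particular solution (-506, 1551); reduce u mod 337: (168, -515).
General solution: u = 168 + 337t, v = -515 - 1033t for integer t.
-353 ≤ 168 + 337t ≤ 1188 gives t ∈ [-1, 3], which is 5 values.

5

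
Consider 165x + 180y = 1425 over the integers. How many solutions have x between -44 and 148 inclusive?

gcd(180, 165) = 15  (180 = 1*165 + 15, 165 = 11*15).
Back-substituting, 165*(-1) + 180*(1) = 15.
Scale by 95: particular solution (-95, 95); reduce x mod 12: (1, 7).
General solution: x = 1 + 12t, y = 7 - 11t for integer t.
-44 ≤ 1 + 12t ≤ 148 gives t ∈ [-3, 12], which is 16 values.

16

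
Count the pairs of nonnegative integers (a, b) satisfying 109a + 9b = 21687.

22

gcd(109, 9) = 1  (109 = 12×9 + 1, 9 = 9×1).
Back-substituting, 109×(1) + 9×(-12) = 1.
Scale by 21687: one solution is (21687, -260244). Reduce a mod 9: (6, 2337).
General: a = 6 + 9t, b = 2337 - 109t.
a ≥ 0 ⇒ t ≥ 0; b ≥ 0 ⇒ t ≤ 21. So t ∈ [0, 21]: 22 solutions.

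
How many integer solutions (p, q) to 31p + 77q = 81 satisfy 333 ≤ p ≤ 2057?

22

gcd(77, 31):
  77 = 2×31 + 15
  31 = 2×15 + 1
  15 = 15×1
so gcd(77, 31) = 1.
Back-substitute for Bézout coefficients:
  1 = 31 - 2×15
  ... = 31×(5) + 77×(-2)
Scale by 81: particular solution (405, -162); reduce p mod 77: (20, -7).
General solution: p = 20 + 77t, q = -7 - 31t for integer t.
333 ≤ 20 + 77t ≤ 2057 gives t ∈ [5, 26], which is 22 values.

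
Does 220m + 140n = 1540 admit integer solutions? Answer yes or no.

gcd(220, 140):
  220 = 1·140 + 80
  140 = 1·80 + 60
  80 = 1·60 + 20
  60 = 3·20
so gcd(220, 140) = 20.
20 divides 1540, so integer solutions exist.

yes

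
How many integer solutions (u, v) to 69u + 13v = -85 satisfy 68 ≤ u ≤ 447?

gcd(69, 13) = 1.
By Bézout, 69×(-3) + 13×(16) = 1.
Particular solution: (8, -49).
General solution: u = 8 + 13t, v = -49 - 69t for integer t.
68 ≤ 8 + 13t ≤ 447 gives t ∈ [5, 33], which is 29 values.

29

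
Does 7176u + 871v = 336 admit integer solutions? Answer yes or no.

gcd(7176, 871) = 13  (7176 = 8·871 + 208, 871 = 4·208 + 39, 208 = 5·39 + 13, 39 = 3·13).
13 does not divide 336 (remainder 11), so no integer solutions.

no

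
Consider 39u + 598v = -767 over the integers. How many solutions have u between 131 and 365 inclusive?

gcd(598, 39) = 13.
By Bézout, 39*(-15) + 598*(1) = 13.
Particular solution: (11, -2).
General solution: u = 11 + 46t, v = -2 - 3t for integer t.
131 ≤ 11 + 46t ≤ 365 gives t ∈ [3, 7], which is 5 values.

5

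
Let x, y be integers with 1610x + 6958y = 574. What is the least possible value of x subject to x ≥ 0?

9

gcd(6958, 1610):
  6958 = 4*1610 + 518
  1610 = 3*518 + 56
  518 = 9*56 + 14
  56 = 4*14
so gcd(6958, 1610) = 14.
14 divides 574, so solutions exist.
Back-substitute for Bézout coefficients:
  14 = 518 - 9*56
  ... = 1610*(-121) + 6958*(28)
Scale by 574/14 = 41: (x₀, y₀) = (-4961, 1148).
General solution: x = -4961 + 497t, y = 1148 - 115t for integer t.
x ≥ 0: smallest is -4961 mod 497 = 9 (at t = 10), with y = -2.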